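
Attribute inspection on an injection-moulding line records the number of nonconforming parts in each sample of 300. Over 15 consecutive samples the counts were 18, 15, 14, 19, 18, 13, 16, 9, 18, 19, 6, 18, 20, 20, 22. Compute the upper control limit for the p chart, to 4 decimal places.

0.0937

p̄ = Σdᵢ / (k·n) = 245 / (15 × 300) = 0.05444
UCL = p̄ + 3·√(p̄(1−p̄)/n) = 0.05444 + 3 × √(0.05444×0.94556/300) = 0.05444 + 3 × 0.01310 = 0.09374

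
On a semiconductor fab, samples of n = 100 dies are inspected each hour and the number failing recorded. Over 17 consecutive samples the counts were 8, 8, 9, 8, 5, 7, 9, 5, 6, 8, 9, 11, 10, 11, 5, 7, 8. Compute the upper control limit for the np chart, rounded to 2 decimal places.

15.97

p̄ = Σdᵢ / (k·n) = 134 / (17 × 100) = 0.07882
UCL = np̄ + 3·√(np̄(1−p̄)) = 7.8824 + 3 × √(7.8824×0.92118) = 7.8824 + 3 × 2.6946 = 15.9662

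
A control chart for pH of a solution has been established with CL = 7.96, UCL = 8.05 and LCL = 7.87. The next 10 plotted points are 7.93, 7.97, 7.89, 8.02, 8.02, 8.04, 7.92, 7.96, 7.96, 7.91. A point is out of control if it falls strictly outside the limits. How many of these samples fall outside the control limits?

All 10 points lie within [7.87, 8.05].

0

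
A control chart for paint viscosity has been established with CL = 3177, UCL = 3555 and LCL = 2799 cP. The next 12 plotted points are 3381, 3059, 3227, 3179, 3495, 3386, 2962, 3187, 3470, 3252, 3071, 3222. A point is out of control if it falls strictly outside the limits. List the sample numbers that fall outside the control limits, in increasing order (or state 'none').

none

All 12 points lie within [2799, 3555].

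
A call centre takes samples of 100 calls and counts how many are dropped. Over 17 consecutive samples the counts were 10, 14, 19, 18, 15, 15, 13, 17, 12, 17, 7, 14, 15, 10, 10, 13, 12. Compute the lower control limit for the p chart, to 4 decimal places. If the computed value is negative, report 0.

p̄ = Σdᵢ / (k·n) = 231 / (17 × 100) = 0.13588
LCL = p̄ − 3·√(p̄(1−p̄)/n) = 0.13588 − 3 × 0.03427 = 0.03308

0.0331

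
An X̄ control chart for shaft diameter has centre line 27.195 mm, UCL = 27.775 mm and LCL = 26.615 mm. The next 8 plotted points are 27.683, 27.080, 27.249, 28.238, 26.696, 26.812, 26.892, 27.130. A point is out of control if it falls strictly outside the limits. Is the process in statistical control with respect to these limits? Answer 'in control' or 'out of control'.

out of control

Compare each point to [26.615, 27.775]: sample 4 = 28.238 > UCL.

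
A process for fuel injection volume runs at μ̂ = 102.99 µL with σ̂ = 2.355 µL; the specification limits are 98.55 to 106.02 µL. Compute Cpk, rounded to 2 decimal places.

0.43

Cpu = (USL − μ̂) / (3σ̂) = (106.02 − 102.99) / (3 × 2.355) = 0.4289; Cpl = (μ̂ − LSL) / (3σ̂) = (102.99 − 98.55) / (3 × 2.355) = 0.6285; Cpk = min(Cpu, Cpl) = 0.4289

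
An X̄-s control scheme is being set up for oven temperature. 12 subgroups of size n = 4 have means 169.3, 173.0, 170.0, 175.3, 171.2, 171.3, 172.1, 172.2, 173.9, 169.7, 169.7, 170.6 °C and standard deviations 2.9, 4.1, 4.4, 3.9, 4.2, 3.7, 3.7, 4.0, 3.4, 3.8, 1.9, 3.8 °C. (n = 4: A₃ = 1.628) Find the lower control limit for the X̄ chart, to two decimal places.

165.58

X̄̄ = (169.3 + 173.0 + 170.0 + 175.3 + 171.2 + 171.3 + 172.1 + 172.2 + 173.9 + 169.7 + 169.7 + 170.6) / 12 = 171.5250
s̄ = (2.9 + 4.1 + 4.4 + 3.9 + 4.2 + 3.7 + 3.7 + 4.0 + 3.4 + 3.8 + 1.9 + 3.8) / 12 = 3.6500
LCL = X̄̄ − A₃·s̄ = 171.5250 − 1.628 × 3.6500 = 165.5828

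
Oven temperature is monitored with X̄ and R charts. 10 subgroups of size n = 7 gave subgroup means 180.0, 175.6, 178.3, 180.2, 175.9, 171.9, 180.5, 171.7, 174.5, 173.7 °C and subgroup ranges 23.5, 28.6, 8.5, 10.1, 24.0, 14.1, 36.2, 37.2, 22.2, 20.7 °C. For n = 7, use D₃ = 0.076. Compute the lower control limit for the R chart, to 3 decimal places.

R̄ = (23.5 + 28.6 + 8.5 + 10.1 + 24.0 + 14.1 + 36.2 + 37.2 + 22.2 + 20.7) / 10 = 225.1000 / 10 = 22.5100
LCL_R = D₃·R̄ = 0.076 × 22.5100 = 1.7108

1.711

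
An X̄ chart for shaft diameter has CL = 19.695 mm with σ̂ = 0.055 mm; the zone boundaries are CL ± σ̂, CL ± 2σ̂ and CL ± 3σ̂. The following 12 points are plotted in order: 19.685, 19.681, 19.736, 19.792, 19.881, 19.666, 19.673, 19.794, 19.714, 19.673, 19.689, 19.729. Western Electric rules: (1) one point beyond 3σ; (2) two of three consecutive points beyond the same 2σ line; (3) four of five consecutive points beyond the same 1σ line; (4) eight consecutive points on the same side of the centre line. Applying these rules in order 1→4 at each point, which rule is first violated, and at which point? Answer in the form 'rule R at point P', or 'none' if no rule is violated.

rule 1 at point 5

Zone of each point (C = within 1σ̂, B = 1σ̂–2σ̂, A = 2σ̂–3σ̂, * = beyond 3σ̂; sign = side of CL): 1:-C, 2:-C, 3:+C, 4:+B, 5:+*, 6:-C, 7:-C, 8:+B, 9:+C, 10:-C, 11:-C, 12:+C
Rule 1 (one point beyond the 3σ limits) is satisfied at point 5.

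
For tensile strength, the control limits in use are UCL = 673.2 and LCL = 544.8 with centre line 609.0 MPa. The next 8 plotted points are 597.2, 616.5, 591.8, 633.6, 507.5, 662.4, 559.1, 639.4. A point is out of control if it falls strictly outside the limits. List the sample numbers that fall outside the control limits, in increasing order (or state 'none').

Compare each point to [544.8, 673.2]: sample 5 = 507.5 < LCL.

5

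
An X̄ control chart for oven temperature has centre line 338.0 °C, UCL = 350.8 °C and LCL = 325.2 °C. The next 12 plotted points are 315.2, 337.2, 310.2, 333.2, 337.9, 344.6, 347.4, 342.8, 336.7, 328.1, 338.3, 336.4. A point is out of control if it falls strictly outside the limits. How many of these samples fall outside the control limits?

Compare each point to [325.2, 350.8]: sample 1 = 315.2 < LCL; sample 3 = 310.2 < LCL.

2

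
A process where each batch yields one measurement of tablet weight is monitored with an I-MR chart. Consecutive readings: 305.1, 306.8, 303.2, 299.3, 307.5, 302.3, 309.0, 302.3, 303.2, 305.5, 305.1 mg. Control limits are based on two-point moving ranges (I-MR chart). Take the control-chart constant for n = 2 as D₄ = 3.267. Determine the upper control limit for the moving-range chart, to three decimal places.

Moving ranges: 1.7, 3.6, 3.9, 8.2, 5.2, 6.7, 6.7, 0.9, 2.3, 0.4; M̄R̄ = 39.6000 / 10 = 3.9600
UCL_MR = D₄·M̄R̄ = 3.267 × 3.9600 = 12.9373

12.937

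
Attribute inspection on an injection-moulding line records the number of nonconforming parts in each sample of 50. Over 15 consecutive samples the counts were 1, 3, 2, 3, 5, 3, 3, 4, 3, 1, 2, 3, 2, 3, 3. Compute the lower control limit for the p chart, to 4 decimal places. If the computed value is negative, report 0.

0.0000

p̄ = Σdᵢ / (k·n) = 41 / (15 × 50) = 0.05467
LCL = p̄ − 3·√(p̄(1−p̄)/n) = 0.05467 − 3 × 0.03215 = -0.04178 → 0 (negative, so LCL = 0)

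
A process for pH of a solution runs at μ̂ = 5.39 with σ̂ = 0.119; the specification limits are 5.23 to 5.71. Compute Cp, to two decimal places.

Cp = (USL − LSL) / (6σ̂) = (5.71 − 5.23) / (6 × 0.119) = 0.4800 / 0.7140 = 0.6723

0.67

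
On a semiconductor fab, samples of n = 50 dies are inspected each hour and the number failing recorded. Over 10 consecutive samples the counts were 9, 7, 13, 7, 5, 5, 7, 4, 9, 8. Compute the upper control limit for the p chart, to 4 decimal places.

p̄ = Σdᵢ / (k·n) = 74 / (10 × 50) = 0.14800
UCL = p̄ + 3·√(p̄(1−p̄)/n) = 0.14800 + 3 × √(0.14800×0.85200/50) = 0.14800 + 3 × 0.05022 = 0.29866

0.2987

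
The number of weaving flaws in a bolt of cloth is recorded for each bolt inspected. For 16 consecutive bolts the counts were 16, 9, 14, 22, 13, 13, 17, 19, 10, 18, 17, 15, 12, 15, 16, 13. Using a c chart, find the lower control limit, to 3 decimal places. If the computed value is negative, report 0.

c̄ = (16 + 9 + 14 + 22 + 13 + 13 + 17 + 19 + 10 + 18 + 17 + 15 + 12 + 15 + 16 + 13) / 16 = 239 / 16 = 14.9375
LCL = c̄ − 3√c̄ = 14.9375 − 3 × 3.8649 = 3.3428

3.343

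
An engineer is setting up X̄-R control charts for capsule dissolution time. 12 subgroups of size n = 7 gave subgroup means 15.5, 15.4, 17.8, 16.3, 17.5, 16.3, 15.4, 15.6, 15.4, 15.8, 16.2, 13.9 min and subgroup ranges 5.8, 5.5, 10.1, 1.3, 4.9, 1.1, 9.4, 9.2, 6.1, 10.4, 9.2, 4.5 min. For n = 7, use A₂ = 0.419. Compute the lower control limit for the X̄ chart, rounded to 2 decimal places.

13.22

X̄̄ = (15.5 + 15.4 + 17.8 + 16.3 + 17.5 + 16.3 + 15.4 + 15.6 + 15.4 + 15.8 + 16.2 + 13.9) / 12 = 191.1000 / 12 = 15.9250
R̄ = (5.8 + 5.5 + 10.1 + 1.3 + 4.9 + 1.1 + 9.4 + 9.2 + 6.1 + 10.4 + 9.2 + 4.5) / 12 = 77.5000 / 12 = 6.4583
LCL = X̄̄ − A₂·R̄ = 15.9250 − 0.419 × 6.4583 = 13.2190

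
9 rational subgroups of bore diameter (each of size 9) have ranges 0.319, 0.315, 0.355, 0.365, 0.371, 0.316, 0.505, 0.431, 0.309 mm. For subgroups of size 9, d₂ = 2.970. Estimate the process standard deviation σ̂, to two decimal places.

R̄ = (0.319 + 0.315 + 0.355 + 0.365 + 0.371 + 0.316 + 0.505 + 0.431 + 0.309) / 9 = 0.3651
σ̂ = R̄ / d₂ = 0.3651 / 2.970 = 0.1229

0.12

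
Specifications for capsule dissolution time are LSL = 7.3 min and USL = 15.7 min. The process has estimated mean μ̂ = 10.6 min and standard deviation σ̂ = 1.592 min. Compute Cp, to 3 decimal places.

0.879

Cp = (USL − LSL) / (6σ̂) = (15.7 − 7.3) / (6 × 1.592) = 8.4000 / 9.5520 = 0.8794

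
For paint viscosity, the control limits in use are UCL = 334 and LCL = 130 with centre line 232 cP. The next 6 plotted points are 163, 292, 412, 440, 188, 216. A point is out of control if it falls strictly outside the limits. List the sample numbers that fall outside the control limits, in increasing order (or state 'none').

Compare each point to [130, 334]: sample 3 = 412 > UCL; sample 4 = 440 > UCL.

3, 4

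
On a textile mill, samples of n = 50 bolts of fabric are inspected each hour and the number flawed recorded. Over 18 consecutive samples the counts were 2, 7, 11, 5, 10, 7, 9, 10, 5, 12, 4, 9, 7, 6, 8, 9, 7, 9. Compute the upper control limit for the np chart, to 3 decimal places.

p̄ = Σdᵢ / (k·n) = 137 / (18 × 50) = 0.15222
UCL = np̄ + 3·√(np̄(1−p̄)) = 7.6111 + 3 × √(7.6111×0.84778) = 7.6111 + 3 × 2.5402 = 15.2317

15.232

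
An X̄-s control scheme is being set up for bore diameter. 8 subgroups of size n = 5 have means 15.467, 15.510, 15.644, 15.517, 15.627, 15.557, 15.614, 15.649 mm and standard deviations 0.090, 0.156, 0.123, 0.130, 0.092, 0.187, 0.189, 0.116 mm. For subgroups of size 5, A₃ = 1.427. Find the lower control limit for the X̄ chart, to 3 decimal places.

X̄̄ = (15.467 + 15.510 + 15.644 + 15.517 + 15.627 + 15.557 + 15.614 + 15.649) / 8 = 15.5731
s̄ = (0.090 + 0.156 + 0.123 + 0.130 + 0.092 + 0.187 + 0.189 + 0.116) / 8 = 0.1354
LCL = X̄̄ − A₃·s̄ = 15.5731 − 1.427 × 0.1354 = 15.3799

15.380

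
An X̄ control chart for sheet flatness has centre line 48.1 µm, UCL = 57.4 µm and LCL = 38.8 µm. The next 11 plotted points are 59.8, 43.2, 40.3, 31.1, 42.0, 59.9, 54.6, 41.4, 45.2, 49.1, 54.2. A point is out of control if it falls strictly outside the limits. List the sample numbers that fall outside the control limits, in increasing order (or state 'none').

1, 4, 6

Compare each point to [38.8, 57.4]: sample 1 = 59.8 > UCL; sample 4 = 31.1 < LCL; sample 6 = 59.9 > UCL.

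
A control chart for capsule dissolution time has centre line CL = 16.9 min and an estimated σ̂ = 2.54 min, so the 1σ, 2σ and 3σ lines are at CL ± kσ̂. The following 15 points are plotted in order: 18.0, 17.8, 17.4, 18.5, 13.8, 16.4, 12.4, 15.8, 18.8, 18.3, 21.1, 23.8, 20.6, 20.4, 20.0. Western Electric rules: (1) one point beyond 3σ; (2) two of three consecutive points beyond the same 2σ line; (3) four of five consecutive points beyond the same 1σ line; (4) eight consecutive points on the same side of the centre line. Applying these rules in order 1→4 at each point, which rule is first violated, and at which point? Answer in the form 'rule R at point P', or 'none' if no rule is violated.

Zone of each point (C = within 1σ̂, B = 1σ̂–2σ̂, A = 2σ̂–3σ̂, * = beyond 3σ̂; sign = side of CL): 1:+C, 2:+C, 3:+C, 4:+C, 5:-B, 6:-C, 7:-B, 8:-C, 9:+C, 10:+C, 11:+B, 12:+A, 13:+B, 14:+B, 15:+B
Rule 3 (four of five consecutive points beyond the same 1σ limit) is satisfied at point 14.

rule 3 at point 14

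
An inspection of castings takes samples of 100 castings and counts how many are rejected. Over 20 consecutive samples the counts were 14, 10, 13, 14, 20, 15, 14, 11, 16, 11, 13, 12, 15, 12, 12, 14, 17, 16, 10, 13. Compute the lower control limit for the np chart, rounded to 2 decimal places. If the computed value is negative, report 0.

3.32

p̄ = Σdᵢ / (k·n) = 272 / (20 × 100) = 0.13600
LCL = np̄ − 3·√(np̄(1−p̄)) = 13.6000 − 3 × 3.4279 = 3.3163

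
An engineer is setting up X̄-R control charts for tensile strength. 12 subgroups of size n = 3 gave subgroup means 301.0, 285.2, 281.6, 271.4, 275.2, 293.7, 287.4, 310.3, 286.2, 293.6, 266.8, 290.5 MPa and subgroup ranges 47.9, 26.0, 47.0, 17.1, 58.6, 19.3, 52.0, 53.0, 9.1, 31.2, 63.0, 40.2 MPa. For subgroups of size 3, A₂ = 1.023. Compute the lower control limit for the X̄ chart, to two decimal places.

X̄̄ = (301.0 + 285.2 + 281.6 + 271.4 + 275.2 + 293.7 + 287.4 + 310.3 + 286.2 + 293.6 + 266.8 + 290.5) / 12 = 3442.9000 / 12 = 286.9083
R̄ = (47.9 + 26.0 + 47.0 + 17.1 + 58.6 + 19.3 + 52.0 + 53.0 + 9.1 + 31.2 + 63.0 + 40.2) / 12 = 464.4000 / 12 = 38.7000
LCL = X̄̄ − A₂·R̄ = 286.9083 − 1.023 × 38.7000 = 247.3182

247.32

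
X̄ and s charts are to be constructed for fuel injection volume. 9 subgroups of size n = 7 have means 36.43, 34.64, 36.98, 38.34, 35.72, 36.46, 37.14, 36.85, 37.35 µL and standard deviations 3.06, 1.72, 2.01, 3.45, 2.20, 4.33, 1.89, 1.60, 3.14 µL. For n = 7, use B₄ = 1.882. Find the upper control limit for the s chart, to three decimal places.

4.893

s̄ = (3.06 + 1.72 + 2.01 + 3.45 + 2.20 + 4.33 + 1.89 + 1.60 + 3.14) / 9 = 2.6000
UCL_s = B₄·s̄ = 1.882 × 2.6000 = 4.8932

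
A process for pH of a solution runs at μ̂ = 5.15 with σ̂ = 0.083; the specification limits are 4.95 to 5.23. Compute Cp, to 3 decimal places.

0.562

Cp = (USL − LSL) / (6σ̂) = (5.23 − 4.95) / (6 × 0.083) = 0.2800 / 0.4980 = 0.5622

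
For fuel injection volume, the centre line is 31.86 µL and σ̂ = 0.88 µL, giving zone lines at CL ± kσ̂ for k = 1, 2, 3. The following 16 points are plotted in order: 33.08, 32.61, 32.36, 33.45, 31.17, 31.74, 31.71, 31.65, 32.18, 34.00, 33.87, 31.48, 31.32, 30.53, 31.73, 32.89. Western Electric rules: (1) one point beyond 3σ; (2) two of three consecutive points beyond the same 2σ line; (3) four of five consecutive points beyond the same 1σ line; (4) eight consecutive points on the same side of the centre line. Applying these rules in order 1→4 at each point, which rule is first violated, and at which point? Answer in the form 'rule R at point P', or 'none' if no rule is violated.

rule 2 at point 11

Zone of each point (C = within 1σ̂, B = 1σ̂–2σ̂, A = 2σ̂–3σ̂, * = beyond 3σ̂; sign = side of CL): 1:+B, 2:+C, 3:+C, 4:+B, 5:-C, 6:-C, 7:-C, 8:-C, 9:+C, 10:+A, 11:+A, 12:-C, 13:-C, 14:-B, 15:-C, 16:+B
Rule 2 (two of three consecutive points beyond the same 2σ limit) is satisfied at point 11.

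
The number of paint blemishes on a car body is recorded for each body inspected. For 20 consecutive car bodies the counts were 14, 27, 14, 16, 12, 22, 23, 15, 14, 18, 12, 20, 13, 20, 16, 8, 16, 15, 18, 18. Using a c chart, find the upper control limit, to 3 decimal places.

28.755

c̄ = (14 + 27 + 14 + 16 + 12 + 22 + 23 + 15 + 14 + 18 + 12 + 20 + 13 + 20 + 16 + 8 + 16 + 15 + 18 + 18) / 20 = 331 / 20 = 16.5500
UCL = c̄ + 3√c̄ = 16.5500 + 3 × √16.5500 = 16.5500 + 3 × 4.0682 = 28.7545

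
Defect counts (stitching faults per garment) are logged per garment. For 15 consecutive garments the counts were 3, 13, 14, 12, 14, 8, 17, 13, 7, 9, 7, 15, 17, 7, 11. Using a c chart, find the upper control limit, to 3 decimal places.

c̄ = (3 + 13 + 14 + 12 + 14 + 8 + 17 + 13 + 7 + 9 + 7 + 15 + 17 + 7 + 11) / 15 = 167 / 15 = 11.1333
UCL = c̄ + 3√c̄ = 11.1333 + 3 × √11.1333 = 11.1333 + 3 × 3.3367 = 21.1433

21.143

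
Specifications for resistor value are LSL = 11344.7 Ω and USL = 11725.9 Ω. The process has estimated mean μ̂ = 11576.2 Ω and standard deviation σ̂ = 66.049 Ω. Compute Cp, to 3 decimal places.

Cp = (USL − LSL) / (6σ̂) = (11725.9 − 11344.7) / (6 × 66.049) = 381.2000 / 396.2940 = 0.9619

0.962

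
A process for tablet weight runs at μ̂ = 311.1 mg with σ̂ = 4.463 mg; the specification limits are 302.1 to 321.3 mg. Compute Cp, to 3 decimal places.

0.717

Cp = (USL − LSL) / (6σ̂) = (321.3 − 302.1) / (6 × 4.463) = 19.2000 / 26.7780 = 0.7170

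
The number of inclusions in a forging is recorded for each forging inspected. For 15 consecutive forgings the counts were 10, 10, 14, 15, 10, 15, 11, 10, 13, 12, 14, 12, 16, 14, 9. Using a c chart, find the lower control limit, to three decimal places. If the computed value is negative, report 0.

c̄ = (10 + 10 + 14 + 15 + 10 + 15 + 11 + 10 + 13 + 12 + 14 + 12 + 16 + 14 + 9) / 15 = 185 / 15 = 12.3333
LCL = c̄ − 3√c̄ = 12.3333 − 3 × 3.5119 = 1.7977

1.798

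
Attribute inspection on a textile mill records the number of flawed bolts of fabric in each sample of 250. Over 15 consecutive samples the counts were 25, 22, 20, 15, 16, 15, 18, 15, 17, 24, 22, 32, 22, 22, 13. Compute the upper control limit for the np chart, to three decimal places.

p̄ = Σdᵢ / (k·n) = 298 / (15 × 250) = 0.07947
UCL = np̄ + 3·√(np̄(1−p̄)) = 19.8667 + 3 × √(19.8667×0.92053) = 19.8667 + 3 × 4.2764 = 32.6960

32.696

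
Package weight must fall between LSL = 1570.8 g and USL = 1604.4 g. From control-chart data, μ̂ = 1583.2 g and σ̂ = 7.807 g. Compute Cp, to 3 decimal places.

0.717

Cp = (USL − LSL) / (6σ̂) = (1604.4 − 1570.8) / (6 × 7.807) = 33.6000 / 46.8420 = 0.7173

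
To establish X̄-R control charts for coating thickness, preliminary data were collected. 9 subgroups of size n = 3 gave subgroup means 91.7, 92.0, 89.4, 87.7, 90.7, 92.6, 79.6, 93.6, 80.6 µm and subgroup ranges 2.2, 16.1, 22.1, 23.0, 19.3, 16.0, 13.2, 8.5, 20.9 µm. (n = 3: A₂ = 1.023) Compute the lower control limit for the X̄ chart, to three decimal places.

72.594

X̄̄ = (91.7 + 92.0 + 89.4 + 87.7 + 90.7 + 92.6 + 79.6 + 93.6 + 80.6) / 9 = 797.9000 / 9 = 88.6556
R̄ = (2.2 + 16.1 + 22.1 + 23.0 + 19.3 + 16.0 + 13.2 + 8.5 + 20.9) / 9 = 141.3000 / 9 = 15.7000
LCL = X̄̄ − A₂·R̄ = 88.6556 − 1.023 × 15.7000 = 72.5945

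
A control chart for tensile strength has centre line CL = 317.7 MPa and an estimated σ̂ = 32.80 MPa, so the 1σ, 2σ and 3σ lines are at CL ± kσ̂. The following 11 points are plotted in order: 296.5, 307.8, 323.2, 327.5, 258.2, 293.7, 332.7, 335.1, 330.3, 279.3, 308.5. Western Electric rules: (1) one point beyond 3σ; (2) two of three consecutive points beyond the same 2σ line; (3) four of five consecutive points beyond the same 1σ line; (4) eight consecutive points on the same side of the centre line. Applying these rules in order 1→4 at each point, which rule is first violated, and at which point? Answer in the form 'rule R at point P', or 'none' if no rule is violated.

none

Zone of each point (C = within 1σ̂, B = 1σ̂–2σ̂, A = 2σ̂–3σ̂, * = beyond 3σ̂; sign = side of CL): 1:-C, 2:-C, 3:+C, 4:+C, 5:-B, 6:-C, 7:+C, 8:+C, 9:+C, 10:-B, 11:-C
No rule fires across all 11 points.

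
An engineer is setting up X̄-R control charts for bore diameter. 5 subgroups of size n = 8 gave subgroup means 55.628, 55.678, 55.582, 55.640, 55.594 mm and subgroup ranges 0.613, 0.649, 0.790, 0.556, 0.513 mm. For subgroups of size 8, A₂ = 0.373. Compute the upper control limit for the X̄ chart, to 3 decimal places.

X̄̄ = (55.628 + 55.678 + 55.582 + 55.640 + 55.594) / 5 = 278.1220 / 5 = 55.6244
R̄ = (0.613 + 0.649 + 0.790 + 0.556 + 0.513) / 5 = 3.1210 / 5 = 0.6242
UCL = X̄̄ + A₂·R̄ = 55.6244 + 0.373 × 0.6242 = 55.8572

55.857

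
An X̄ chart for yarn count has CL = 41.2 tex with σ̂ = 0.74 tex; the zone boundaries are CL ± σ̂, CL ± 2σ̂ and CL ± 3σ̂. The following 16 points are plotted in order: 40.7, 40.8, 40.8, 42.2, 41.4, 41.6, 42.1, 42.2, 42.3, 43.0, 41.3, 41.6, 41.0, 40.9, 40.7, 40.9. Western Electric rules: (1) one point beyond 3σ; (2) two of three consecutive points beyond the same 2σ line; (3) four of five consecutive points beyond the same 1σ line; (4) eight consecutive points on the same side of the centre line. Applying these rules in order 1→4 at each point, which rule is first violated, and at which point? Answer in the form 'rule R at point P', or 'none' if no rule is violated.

rule 3 at point 10

Zone of each point (C = within 1σ̂, B = 1σ̂–2σ̂, A = 2σ̂–3σ̂, * = beyond 3σ̂; sign = side of CL): 1:-C, 2:-C, 3:-C, 4:+B, 5:+C, 6:+C, 7:+B, 8:+B, 9:+B, 10:+A, 11:+C, 12:+C, 13:-C, 14:-C, 15:-C, 16:-C
Rule 3 (four of five consecutive points beyond the same 1σ limit) is satisfied at point 10.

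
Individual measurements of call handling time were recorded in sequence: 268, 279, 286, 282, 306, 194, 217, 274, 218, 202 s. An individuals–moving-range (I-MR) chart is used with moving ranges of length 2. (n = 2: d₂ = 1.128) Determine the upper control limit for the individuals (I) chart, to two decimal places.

X̄ = (268 + 279 + 286 + 282 + 306 + 194 + 217 + 274 + 218 + 202) / 10 = 252.6000
Moving ranges: 11, 7, 4, 24, 112, 23, 57, 56, 16; M̄R̄ = 310.0000 / 9 = 34.4444
UCL = X̄ + 3·M̄R̄/d₂ = 252.6000 + 3 × 34.4444 / 1.128 = 344.2076

344.21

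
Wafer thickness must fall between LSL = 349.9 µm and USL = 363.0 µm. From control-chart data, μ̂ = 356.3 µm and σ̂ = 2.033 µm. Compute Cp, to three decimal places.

Cp = (USL − LSL) / (6σ̂) = (363.0 − 349.9) / (6 × 2.033) = 13.1000 / 12.1980 = 1.0739

1.074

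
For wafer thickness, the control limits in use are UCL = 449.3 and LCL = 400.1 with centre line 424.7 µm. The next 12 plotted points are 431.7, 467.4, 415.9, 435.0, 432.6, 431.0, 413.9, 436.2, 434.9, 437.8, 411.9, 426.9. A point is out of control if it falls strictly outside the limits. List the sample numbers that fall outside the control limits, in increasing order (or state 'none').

2

Compare each point to [400.1, 449.3]: sample 2 = 467.4 > UCL.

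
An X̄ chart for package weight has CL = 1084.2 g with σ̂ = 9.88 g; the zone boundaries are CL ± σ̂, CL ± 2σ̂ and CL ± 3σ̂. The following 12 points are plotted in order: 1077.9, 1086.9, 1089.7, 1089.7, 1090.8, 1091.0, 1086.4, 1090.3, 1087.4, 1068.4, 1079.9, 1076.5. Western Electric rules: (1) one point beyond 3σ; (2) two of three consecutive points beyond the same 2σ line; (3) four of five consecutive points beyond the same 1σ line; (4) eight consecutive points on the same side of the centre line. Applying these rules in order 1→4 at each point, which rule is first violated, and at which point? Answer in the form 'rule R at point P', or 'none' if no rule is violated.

rule 4 at point 9

Zone of each point (C = within 1σ̂, B = 1σ̂–2σ̂, A = 2σ̂–3σ̂, * = beyond 3σ̂; sign = side of CL): 1:-C, 2:+C, 3:+C, 4:+C, 5:+C, 6:+C, 7:+C, 8:+C, 9:+C, 10:-B, 11:-C, 12:-C
Rule 4 (eight consecutive points on the same side of the centre line) is satisfied at point 9.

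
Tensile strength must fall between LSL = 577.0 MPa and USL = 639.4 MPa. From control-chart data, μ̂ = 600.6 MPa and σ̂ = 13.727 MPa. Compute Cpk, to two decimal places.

Cpu = (USL − μ̂) / (3σ̂) = (639.4 − 600.6) / (3 × 13.727) = 0.9422; Cpl = (μ̂ − LSL) / (3σ̂) = (600.6 − 577.0) / (3 × 13.727) = 0.5731; Cpk = min(Cpu, Cpl) = 0.5731

0.57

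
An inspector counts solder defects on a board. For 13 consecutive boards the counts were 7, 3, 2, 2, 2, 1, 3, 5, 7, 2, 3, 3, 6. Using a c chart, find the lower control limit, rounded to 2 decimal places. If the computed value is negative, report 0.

0.00

c̄ = (7 + 3 + 2 + 2 + 2 + 1 + 3 + 5 + 7 + 2 + 3 + 3 + 6) / 13 = 46 / 13 = 3.5385
LCL = c̄ − 3√c̄ = 3.5385 − 3 × 1.8811 = -2.1048 → 0 (cannot be negative)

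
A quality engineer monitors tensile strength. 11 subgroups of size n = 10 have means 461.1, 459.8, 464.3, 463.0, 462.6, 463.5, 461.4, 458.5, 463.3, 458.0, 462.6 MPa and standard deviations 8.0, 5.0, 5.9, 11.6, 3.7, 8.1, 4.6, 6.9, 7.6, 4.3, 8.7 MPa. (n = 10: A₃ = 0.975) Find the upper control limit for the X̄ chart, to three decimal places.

X̄̄ = (461.1 + 459.8 + 464.3 + 463.0 + 462.6 + 463.5 + 461.4 + 458.5 + 463.3 + 458.0 + 462.6) / 11 = 461.6455
s̄ = (8.0 + 5.0 + 5.9 + 11.6 + 3.7 + 8.1 + 4.6 + 6.9 + 7.6 + 4.3 + 8.7) / 11 = 6.7636
UCL = X̄̄ + A₃·s̄ = 461.6455 + 0.975 × 6.7636 = 468.2400

468.240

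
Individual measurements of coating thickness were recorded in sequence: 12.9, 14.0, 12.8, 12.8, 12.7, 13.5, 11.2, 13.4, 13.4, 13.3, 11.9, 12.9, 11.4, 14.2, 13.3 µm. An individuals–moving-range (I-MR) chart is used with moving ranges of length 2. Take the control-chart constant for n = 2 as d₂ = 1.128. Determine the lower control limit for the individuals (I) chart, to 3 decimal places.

X̄ = (12.9 + 14.0 + 12.8 + 12.8 + 12.7 + 13.5 + 11.2 + 13.4 + 13.4 + 13.3 + 11.9 + 12.9 + 11.4 + 14.2 + 13.3) / 15 = 12.9133
Moving ranges: 1.1, 1.2, 0.0, 0.1, 0.8, 2.3, 2.2, 0.0, 0.1, 1.4, 1.0, 1.5, 2.8, 0.9; M̄R̄ = 15.4000 / 14 = 1.1000
LCL = X̄ − 3·M̄R̄/d₂ = 12.9133 − 3 × 1.1000 / 1.128 = 9.9878

9.988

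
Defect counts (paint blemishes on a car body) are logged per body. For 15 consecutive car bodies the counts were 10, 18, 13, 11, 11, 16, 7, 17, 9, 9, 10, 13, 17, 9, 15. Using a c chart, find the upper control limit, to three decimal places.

c̄ = (10 + 18 + 13 + 11 + 11 + 16 + 7 + 17 + 9 + 9 + 10 + 13 + 17 + 9 + 15) / 15 = 185 / 15 = 12.3333
UCL = c̄ + 3√c̄ = 12.3333 + 3 × √12.3333 = 12.3333 + 3 × 3.5119 = 22.8690

22.869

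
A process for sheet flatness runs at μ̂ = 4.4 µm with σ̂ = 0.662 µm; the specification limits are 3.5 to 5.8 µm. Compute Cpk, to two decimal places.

0.45

Cpu = (USL − μ̂) / (3σ̂) = (5.8 − 4.4) / (3 × 0.662) = 0.7049; Cpl = (μ̂ − LSL) / (3σ̂) = (4.4 − 3.5) / (3 × 0.662) = 0.4532; Cpk = min(Cpu, Cpl) = 0.4532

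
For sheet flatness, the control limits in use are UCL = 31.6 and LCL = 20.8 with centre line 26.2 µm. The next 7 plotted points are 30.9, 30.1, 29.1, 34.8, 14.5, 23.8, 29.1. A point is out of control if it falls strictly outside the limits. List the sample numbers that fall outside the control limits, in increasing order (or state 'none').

Compare each point to [20.8, 31.6]: sample 4 = 34.8 > UCL; sample 5 = 14.5 < LCL.

4, 5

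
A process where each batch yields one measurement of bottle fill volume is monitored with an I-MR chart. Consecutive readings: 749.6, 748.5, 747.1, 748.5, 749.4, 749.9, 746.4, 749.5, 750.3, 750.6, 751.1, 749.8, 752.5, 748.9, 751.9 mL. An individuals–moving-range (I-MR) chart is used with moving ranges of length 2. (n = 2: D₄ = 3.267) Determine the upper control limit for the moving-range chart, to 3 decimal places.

5.624

Moving ranges: 1.1, 1.4, 1.4, 0.9, 0.5, 3.5, 3.1, 0.8, 0.3, 0.5, 1.3, 2.7, 3.6, 3.0; M̄R̄ = 24.1000 / 14 = 1.7214
UCL_MR = D₄·M̄R̄ = 3.267 × 1.7214 = 5.6239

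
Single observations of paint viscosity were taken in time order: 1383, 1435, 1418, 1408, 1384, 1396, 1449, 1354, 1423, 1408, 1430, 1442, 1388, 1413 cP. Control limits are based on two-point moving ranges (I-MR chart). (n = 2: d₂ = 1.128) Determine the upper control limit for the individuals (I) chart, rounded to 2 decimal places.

1503.47

X̄ = (1383 + 1435 + 1418 + 1408 + 1384 + 1396 + 1449 + 1354 + 1423 + 1408 + 1430 + 1442 + 1388 + 1413) / 14 = 1409.3571
Moving ranges: 52, 17, 10, 24, 12, 53, 95, 69, 15, 22, 12, 54, 25; M̄R̄ = 460.0000 / 13 = 35.3846
UCL = X̄ + 3·M̄R̄/d₂ = 1409.3571 + 3 × 35.3846 / 1.128 = 1503.4652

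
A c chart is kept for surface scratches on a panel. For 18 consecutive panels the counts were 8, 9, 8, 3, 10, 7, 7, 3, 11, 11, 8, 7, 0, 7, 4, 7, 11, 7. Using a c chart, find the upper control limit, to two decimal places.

c̄ = (8 + 9 + 8 + 3 + 10 + 7 + 7 + 3 + 11 + 11 + 8 + 7 + 0 + 7 + 4 + 7 + 11 + 7) / 18 = 128 / 18 = 7.1111
UCL = c̄ + 3√c̄ = 7.1111 + 3 × √7.1111 = 7.1111 + 3 × 2.6667 = 15.1111

15.11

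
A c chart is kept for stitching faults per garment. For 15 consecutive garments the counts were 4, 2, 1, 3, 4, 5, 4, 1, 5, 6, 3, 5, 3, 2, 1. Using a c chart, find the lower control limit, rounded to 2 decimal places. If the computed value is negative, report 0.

0.00

c̄ = (4 + 2 + 1 + 3 + 4 + 5 + 4 + 1 + 5 + 6 + 3 + 5 + 3 + 2 + 1) / 15 = 49 / 15 = 3.2667
LCL = c̄ − 3√c̄ = 3.2667 − 3 × 1.8074 = -2.1555 → 0 (cannot be negative)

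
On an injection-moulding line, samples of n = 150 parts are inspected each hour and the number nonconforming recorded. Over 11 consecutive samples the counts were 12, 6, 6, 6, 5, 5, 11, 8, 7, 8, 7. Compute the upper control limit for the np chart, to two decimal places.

p̄ = Σdᵢ / (k·n) = 81 / (11 × 150) = 0.04909
UCL = np̄ + 3·√(np̄(1−p̄)) = 7.3636 + 3 × √(7.3636×0.95091) = 7.3636 + 3 × 2.6462 = 15.3021

15.30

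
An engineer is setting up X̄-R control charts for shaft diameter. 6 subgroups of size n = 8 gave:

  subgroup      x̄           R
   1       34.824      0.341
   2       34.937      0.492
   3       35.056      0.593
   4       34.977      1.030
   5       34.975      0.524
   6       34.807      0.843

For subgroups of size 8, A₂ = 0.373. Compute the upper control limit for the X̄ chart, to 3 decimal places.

X̄̄ = (34.824 + 34.937 + 35.056 + 34.977 + 34.975 + 34.807) / 6 = 209.5760 / 6 = 34.9293
R̄ = (0.341 + 0.492 + 0.593 + 1.030 + 0.524 + 0.843) / 6 = 3.8230 / 6 = 0.6372
UCL = X̄̄ + A₂·R̄ = 34.9293 + 0.373 × 0.6372 = 35.1670

35.167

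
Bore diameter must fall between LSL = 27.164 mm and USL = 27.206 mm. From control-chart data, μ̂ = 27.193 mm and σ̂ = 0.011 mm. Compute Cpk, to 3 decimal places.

Cpu = (USL − μ̂) / (3σ̂) = (27.206 − 27.193) / (3 × 0.011) = 0.3939; Cpl = (μ̂ − LSL) / (3σ̂) = (27.193 − 27.164) / (3 × 0.011) = 0.8788; Cpk = min(Cpu, Cpl) = 0.3939

0.394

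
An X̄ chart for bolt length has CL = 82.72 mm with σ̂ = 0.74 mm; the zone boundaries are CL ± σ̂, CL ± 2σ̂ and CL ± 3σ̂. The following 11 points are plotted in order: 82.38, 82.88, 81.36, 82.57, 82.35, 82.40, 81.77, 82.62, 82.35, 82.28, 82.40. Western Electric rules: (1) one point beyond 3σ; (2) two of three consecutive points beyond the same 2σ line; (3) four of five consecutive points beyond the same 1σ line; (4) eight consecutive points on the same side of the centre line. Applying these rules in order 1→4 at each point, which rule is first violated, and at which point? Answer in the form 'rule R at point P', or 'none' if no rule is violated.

rule 4 at point 10

Zone of each point (C = within 1σ̂, B = 1σ̂–2σ̂, A = 2σ̂–3σ̂, * = beyond 3σ̂; sign = side of CL): 1:-C, 2:+C, 3:-B, 4:-C, 5:-C, 6:-C, 7:-B, 8:-C, 9:-C, 10:-C, 11:-C
Rule 4 (eight consecutive points on the same side of the centre line) is satisfied at point 10.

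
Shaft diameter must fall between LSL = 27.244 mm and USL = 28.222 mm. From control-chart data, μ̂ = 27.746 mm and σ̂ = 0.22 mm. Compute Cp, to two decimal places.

0.74

Cp = (USL − LSL) / (6σ̂) = (28.222 − 27.244) / (6 × 0.22) = 0.9780 / 1.3200 = 0.7409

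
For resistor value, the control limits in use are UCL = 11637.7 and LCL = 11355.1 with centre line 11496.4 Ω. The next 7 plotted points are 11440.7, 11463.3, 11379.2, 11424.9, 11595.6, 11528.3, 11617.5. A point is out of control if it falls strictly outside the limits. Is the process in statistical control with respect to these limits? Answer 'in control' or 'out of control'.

All 7 points lie within [11355.1, 11637.7].

in control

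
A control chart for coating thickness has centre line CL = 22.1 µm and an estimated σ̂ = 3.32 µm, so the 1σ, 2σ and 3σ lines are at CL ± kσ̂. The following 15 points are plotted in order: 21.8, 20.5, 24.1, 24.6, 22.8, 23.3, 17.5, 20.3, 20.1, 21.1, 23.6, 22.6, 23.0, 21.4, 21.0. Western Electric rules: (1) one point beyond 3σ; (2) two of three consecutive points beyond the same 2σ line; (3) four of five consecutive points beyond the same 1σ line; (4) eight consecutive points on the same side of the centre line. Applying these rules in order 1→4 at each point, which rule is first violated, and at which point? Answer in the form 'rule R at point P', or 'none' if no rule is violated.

Zone of each point (C = within 1σ̂, B = 1σ̂–2σ̂, A = 2σ̂–3σ̂, * = beyond 3σ̂; sign = side of CL): 1:-C, 2:-C, 3:+C, 4:+C, 5:+C, 6:+C, 7:-B, 8:-C, 9:-C, 10:-C, 11:+C, 12:+C, 13:+C, 14:-C, 15:-C
No rule fires across all 15 points.

none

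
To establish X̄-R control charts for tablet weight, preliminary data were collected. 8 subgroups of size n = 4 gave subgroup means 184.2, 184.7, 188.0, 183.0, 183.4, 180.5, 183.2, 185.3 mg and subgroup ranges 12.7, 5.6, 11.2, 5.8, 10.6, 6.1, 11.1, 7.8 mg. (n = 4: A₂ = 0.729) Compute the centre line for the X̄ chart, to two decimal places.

184.04

X̄̄ = (184.2 + 184.7 + 188.0 + 183.0 + 183.4 + 180.5 + 183.2 + 185.3) / 8 = 1472.3000 / 8 = 184.0375
CL = X̄̄ = 184.0375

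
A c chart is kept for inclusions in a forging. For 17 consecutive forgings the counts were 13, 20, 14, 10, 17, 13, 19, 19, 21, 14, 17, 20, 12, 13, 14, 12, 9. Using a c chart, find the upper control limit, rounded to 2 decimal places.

c̄ = (13 + 20 + 14 + 10 + 17 + 13 + 19 + 19 + 21 + 14 + 17 + 20 + 12 + 13 + 14 + 12 + 9) / 17 = 257 / 17 = 15.1176
UCL = c̄ + 3√c̄ = 15.1176 + 3 × √15.1176 = 15.1176 + 3 × 3.8881 = 26.7821

26.78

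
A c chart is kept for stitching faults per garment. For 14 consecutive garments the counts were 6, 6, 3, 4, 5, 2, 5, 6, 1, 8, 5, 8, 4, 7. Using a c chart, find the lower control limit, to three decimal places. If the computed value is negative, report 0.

c̄ = (6 + 6 + 3 + 4 + 5 + 2 + 5 + 6 + 1 + 8 + 5 + 8 + 4 + 7) / 14 = 70 / 14 = 5.0000
LCL = c̄ − 3√c̄ = 5.0000 − 3 × 2.2361 = -1.7082 → 0 (cannot be negative)

0.000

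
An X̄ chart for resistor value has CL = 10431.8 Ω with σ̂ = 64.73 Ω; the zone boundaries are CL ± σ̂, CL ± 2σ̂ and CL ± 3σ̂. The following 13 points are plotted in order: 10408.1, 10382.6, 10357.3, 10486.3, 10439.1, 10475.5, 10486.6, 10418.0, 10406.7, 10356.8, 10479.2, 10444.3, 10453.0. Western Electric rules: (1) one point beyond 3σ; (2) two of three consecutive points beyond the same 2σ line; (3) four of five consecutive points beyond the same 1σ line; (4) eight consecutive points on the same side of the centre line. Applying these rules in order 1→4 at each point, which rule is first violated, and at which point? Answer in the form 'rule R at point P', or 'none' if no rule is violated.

none

Zone of each point (C = within 1σ̂, B = 1σ̂–2σ̂, A = 2σ̂–3σ̂, * = beyond 3σ̂; sign = side of CL): 1:-C, 2:-C, 3:-B, 4:+C, 5:+C, 6:+C, 7:+C, 8:-C, 9:-C, 10:-B, 11:+C, 12:+C, 13:+C
No rule fires across all 13 points.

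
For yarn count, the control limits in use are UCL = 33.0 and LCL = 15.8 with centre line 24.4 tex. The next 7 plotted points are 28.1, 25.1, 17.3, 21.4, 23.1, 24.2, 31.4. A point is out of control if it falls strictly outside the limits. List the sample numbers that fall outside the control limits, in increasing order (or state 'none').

All 7 points lie within [15.8, 33.0].

none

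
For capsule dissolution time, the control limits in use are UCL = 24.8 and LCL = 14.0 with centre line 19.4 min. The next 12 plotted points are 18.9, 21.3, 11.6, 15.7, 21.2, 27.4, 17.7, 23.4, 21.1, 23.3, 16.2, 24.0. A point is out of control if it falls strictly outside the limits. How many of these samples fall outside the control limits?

2

Compare each point to [14.0, 24.8]: sample 3 = 11.6 < LCL; sample 6 = 27.4 > UCL.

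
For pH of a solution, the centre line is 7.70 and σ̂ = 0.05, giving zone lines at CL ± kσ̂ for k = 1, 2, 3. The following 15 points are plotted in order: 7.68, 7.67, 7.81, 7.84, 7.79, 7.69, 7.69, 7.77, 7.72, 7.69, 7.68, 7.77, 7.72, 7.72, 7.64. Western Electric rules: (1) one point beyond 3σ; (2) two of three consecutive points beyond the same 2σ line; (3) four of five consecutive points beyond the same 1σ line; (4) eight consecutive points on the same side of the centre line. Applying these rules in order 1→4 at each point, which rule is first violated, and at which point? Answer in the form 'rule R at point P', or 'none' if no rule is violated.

rule 2 at point 4

Zone of each point (C = within 1σ̂, B = 1σ̂–2σ̂, A = 2σ̂–3σ̂, * = beyond 3σ̂; sign = side of CL): 1:-C, 2:-C, 3:+A, 4:+A, 5:+B, 6:-C, 7:-C, 8:+B, 9:+C, 10:-C, 11:-C, 12:+B, 13:+C, 14:+C, 15:-B
Rule 2 (two of three consecutive points beyond the same 2σ limit) is satisfied at point 4.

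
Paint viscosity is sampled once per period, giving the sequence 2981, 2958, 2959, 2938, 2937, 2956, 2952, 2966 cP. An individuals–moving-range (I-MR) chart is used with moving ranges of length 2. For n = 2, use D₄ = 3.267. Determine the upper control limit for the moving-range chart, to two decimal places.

38.74

Moving ranges: 23, 1, 21, 1, 19, 4, 14; M̄R̄ = 83.0000 / 7 = 11.8571
UCL_MR = D₄·M̄R̄ = 3.267 × 11.8571 = 38.7373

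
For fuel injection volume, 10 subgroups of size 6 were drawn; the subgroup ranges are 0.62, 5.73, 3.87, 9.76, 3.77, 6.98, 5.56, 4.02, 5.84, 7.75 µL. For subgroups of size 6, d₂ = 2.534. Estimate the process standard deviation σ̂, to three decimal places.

R̄ = (0.62 + 5.73 + 3.87 + 9.76 + 3.77 + 6.98 + 5.56 + 4.02 + 5.84 + 7.75) / 10 = 5.3900
σ̂ = R̄ / d₂ = 5.3900 / 2.534 = 2.1271

2.127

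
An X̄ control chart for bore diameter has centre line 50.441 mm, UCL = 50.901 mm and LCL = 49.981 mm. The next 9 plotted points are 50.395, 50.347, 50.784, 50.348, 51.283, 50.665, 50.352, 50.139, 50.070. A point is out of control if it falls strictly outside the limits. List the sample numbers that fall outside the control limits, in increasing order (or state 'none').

Compare each point to [49.981, 50.901]: sample 5 = 51.283 > UCL.

5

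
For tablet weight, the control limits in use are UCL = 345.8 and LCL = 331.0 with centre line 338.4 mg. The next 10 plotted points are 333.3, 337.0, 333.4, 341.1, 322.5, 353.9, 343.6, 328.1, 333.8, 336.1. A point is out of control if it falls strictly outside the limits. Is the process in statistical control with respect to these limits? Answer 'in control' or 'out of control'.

Compare each point to [331.0, 345.8]: sample 5 = 322.5 < LCL; sample 6 = 353.9 > UCL; sample 8 = 328.1 < LCL.

out of control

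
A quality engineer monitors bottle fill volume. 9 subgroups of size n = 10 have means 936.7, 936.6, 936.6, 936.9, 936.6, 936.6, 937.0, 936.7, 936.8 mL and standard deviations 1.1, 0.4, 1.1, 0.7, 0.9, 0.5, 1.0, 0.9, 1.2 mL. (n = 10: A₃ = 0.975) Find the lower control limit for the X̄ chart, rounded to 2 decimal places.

935.88

X̄̄ = (936.7 + 936.6 + 936.6 + 936.9 + 936.6 + 936.6 + 937.0 + 936.7 + 936.8) / 9 = 936.7222
s̄ = (1.1 + 0.4 + 1.1 + 0.7 + 0.9 + 0.5 + 1.0 + 0.9 + 1.2) / 9 = 0.8667
LCL = X̄̄ − A₃·s̄ = 936.7222 − 0.975 × 0.8667 = 935.8772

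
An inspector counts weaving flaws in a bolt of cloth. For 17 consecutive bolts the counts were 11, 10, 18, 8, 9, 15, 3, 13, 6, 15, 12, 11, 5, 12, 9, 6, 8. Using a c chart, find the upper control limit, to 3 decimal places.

c̄ = (11 + 10 + 18 + 8 + 9 + 15 + 3 + 13 + 6 + 15 + 12 + 11 + 5 + 12 + 9 + 6 + 8) / 17 = 171 / 17 = 10.0588
UCL = c̄ + 3√c̄ = 10.0588 + 3 × √10.0588 = 10.0588 + 3 × 3.1716 = 19.5735

19.574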